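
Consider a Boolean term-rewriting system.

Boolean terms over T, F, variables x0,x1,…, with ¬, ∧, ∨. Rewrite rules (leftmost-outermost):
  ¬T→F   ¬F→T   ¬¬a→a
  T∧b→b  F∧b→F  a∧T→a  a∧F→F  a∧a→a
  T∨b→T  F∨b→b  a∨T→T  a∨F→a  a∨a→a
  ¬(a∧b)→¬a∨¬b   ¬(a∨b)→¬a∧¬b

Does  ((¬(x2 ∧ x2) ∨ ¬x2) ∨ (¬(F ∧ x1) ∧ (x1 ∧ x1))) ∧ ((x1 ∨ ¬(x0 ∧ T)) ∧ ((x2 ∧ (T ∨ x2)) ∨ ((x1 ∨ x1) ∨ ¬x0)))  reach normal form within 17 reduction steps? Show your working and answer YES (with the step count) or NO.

  start: ((¬(x2 ∧ x2) ∨ ¬x2) ∨ (¬(F ∧ x1) ∧ (x1 ∧ x1))) ∧ ((x1 ∨ ¬(x0 ∧ T)) ∧ ((x2 ∧ (T ∨ x2)) ∨ ((x1 ∨ x1) ∨ ¬x0)))
  step 1: (((¬x2 ∨ ¬x2) ∨ ¬x2) ∨ (¬(F ∧ x1) ∧ (x1 ∧ x1))) ∧ ((x1 ∨ ¬(x0 ∧ T)) ∧ ((x2 ∧ (T ∨ x2)) ∨ ((x1 ∨ x1) ∨ ¬x0)))
  step 2: ((¬x2 ∨ ¬x2) ∨ (¬(F ∧ x1) ∧ (x1 ∧ x1))) ∧ ((x1 ∨ ¬(x0 ∧ T)) ∧ ((x2 ∧ (T ∨ x2)) ∨ ((x1 ∨ x1) ∨ ¬x0)))
  step 3: (¬x2 ∨ (¬(F ∧ x1) ∧ (x1 ∧ x1))) ∧ ((x1 ∨ ¬(x0 ∧ T)) ∧ ((x2 ∧ (T ∨ x2)) ∨ ((x1 ∨ x1) ∨ ¬x0)))
  step 4: (¬x2 ∨ ((¬F ∨ ¬x1) ∧ (x1 ∧ x1))) ∧ ((x1 ∨ ¬(x0 ∧ T)) ∧ ((x2 ∧ (T ∨ x2)) ∨ ((x1 ∨ x1) ∨ ¬x0)))
  step 5: (¬x2 ∨ ((T ∨ ¬x1) ∧ (x1 ∧ x1))) ∧ ((x1 ∨ ¬(x0 ∧ T)) ∧ ((x2 ∧ (T ∨ x2)) ∨ ((x1 ∨ x1) ∨ ¬x0)))
  step 6: (¬x2 ∨ (T ∧ (x1 ∧ x1))) ∧ ((x1 ∨ ¬(x0 ∧ T)) ∧ ((x2 ∧ (T ∨ x2)) ∨ ((x1 ∨ x1) ∨ ¬x0)))
  step 7: (¬x2 ∨ (x1 ∧ x1)) ∧ ((x1 ∨ ¬(x0 ∧ T)) ∧ ((x2 ∧ (T ∨ x2)) ∨ ((x1 ∨ x1) ∨ ¬x0)))
  step 8: (¬x2 ∨ x1) ∧ ((x1 ∨ ¬(x0 ∧ T)) ∧ ((x2 ∧ (T ∨ x2)) ∨ ((x1 ∨ x1) ∨ ¬x0)))
  step 9: (¬x2 ∨ x1) ∧ ((x1 ∨ (¬x0 ∨ ¬T)) ∧ ((x2 ∧ (T ∨ x2)) ∨ ((x1 ∨ x1) ∨ ¬x0)))
  step 10: (¬x2 ∨ x1) ∧ ((x1 ∨ (¬x0 ∨ F)) ∧ ((x2 ∧ (T ∨ x2)) ∨ ((x1 ∨ x1) ∨ ¬x0)))
  step 11: (¬x2 ∨ x1) ∧ ((x1 ∨ ¬x0) ∧ ((x2 ∧ (T ∨ x2)) ∨ ((x1 ∨ x1) ∨ ¬x0)))
  step 12: (¬x2 ∨ x1) ∧ ((x1 ∨ ¬x0) ∧ ((x2 ∧ T) ∨ ((x1 ∨ x1) ∨ ¬x0)))
  step 13: (¬x2 ∨ x1) ∧ ((x1 ∨ ¬x0) ∧ (x2 ∨ ((x1 ∨ x1) ∨ ¬x0)))
  step 14: (¬x2 ∨ x1) ∧ ((x1 ∨ ¬x0) ∧ (x2 ∨ (x1 ∨ ¬x0)))

Answer: YES — reaches normal form (¬x2 ∨ x1) ∧ ((x1 ∨ ¬x0) ∧ (x2 ∨ (x1 ∨ ¬x0))) in 14 ≤ 17 steps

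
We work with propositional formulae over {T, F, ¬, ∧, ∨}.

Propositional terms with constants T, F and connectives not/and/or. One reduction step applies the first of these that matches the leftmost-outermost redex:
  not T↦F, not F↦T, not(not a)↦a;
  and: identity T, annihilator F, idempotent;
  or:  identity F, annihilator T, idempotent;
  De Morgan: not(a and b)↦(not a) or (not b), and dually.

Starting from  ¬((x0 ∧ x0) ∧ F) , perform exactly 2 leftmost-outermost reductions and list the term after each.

Answer: after 2 steps: (¬x0 ∨ ¬x0) ∨ ¬F

Reduction:
  start: ¬((x0 ∧ x0) ∧ F)
  step 1: ¬(x0 ∧ x0) ∨ ¬F
  step 2: (¬x0 ∨ ¬x0) ∨ ¬F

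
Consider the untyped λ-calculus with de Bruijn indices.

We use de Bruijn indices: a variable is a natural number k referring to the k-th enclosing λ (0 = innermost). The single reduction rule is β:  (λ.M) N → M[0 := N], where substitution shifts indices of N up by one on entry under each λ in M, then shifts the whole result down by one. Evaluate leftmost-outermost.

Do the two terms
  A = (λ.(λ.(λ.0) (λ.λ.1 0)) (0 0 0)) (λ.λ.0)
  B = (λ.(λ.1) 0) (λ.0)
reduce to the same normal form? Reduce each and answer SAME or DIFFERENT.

Answer: DIFFERENT — A ⇓ λ.λ.1 0, B ⇓ λ.0

Working:
Term A:
  start: (λ.(λ.(λ.0) (λ.λ.1 0)) (0 0 0)) (λ.λ.0)
  step 1: (λ.(λ.0) (λ.λ.1 0)) ((λ.λ.0) (λ.λ.0) (λ.λ.0))
  step 2: (λ.0) (λ.λ.1 0)
  step 3: λ.λ.1 0

Term B:
  start: (λ.(λ.1) 0) (λ.0)
  step 1: (λ.λ.0) (λ.0)
  step 2: λ.0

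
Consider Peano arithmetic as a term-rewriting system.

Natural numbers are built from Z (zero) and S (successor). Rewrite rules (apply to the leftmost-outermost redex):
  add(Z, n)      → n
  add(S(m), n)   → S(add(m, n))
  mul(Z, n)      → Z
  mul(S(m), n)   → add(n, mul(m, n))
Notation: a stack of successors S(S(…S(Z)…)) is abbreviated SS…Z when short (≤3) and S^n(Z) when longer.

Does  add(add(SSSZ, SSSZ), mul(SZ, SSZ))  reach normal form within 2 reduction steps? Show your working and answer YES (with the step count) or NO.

  start: add(add(SSSZ, SSSZ), mul(SZ, SSZ))
  step 1: add(S(add(SSZ, SSSZ)), mul(SZ, SSZ))
  step 2: S(add(add(SSZ, SSSZ), mul(SZ, SSZ)))

Answer: NO — after 2 steps the term is S(add(add(SSZ, SSSZ), mul(SZ, SSZ))), not yet normal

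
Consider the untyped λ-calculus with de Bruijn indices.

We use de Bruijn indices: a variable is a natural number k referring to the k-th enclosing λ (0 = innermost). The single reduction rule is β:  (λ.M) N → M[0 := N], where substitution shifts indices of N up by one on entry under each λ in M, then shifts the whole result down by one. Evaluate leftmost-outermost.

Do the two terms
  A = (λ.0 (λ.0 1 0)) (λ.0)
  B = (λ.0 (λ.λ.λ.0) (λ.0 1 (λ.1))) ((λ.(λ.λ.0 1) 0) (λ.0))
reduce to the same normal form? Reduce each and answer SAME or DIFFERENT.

Answer: DIFFERENT — A ⇓ λ.0 (λ.0) 0, B ⇓ λ.0

Working:
Term A:
  start: (λ.0 (λ.0 1 0)) (λ.0)
  step 1: (λ.0) (λ.0 (λ.0) 0)
  step 2: λ.0 (λ.0) 0

Term B:
  start: (λ.0 (λ.λ.λ.0) (λ.0 1 (λ.1))) ((λ.(λ.λ.0 1) 0) (λ.0))
  step 1: (λ.(λ.λ.0 1) 0) (λ.0) (λ.λ.λ.0) (λ.0 ((λ.(λ.λ.0 1) 0) (λ.0)) (λ.1))
  step 2: (λ.λ.0 1) (λ.0) (λ.λ.λ.0) (λ.0 ((λ.(λ.λ.0 1) 0) (λ.0)) (λ.1))
  step 3: (λ.0 (λ.0)) (λ.λ.λ.0) (λ.0 ((λ.(λ.λ.0 1) 0) (λ.0)) (λ.1))
  step 4: (λ.λ.λ.0) (λ.0) (λ.0 ((λ.(λ.λ.0 1) 0) (λ.0)) (λ.1))
  step 5: (λ.λ.0) (λ.0 ((λ.(λ.λ.0 1) 0) (λ.0)) (λ.1))
  step 6: λ.0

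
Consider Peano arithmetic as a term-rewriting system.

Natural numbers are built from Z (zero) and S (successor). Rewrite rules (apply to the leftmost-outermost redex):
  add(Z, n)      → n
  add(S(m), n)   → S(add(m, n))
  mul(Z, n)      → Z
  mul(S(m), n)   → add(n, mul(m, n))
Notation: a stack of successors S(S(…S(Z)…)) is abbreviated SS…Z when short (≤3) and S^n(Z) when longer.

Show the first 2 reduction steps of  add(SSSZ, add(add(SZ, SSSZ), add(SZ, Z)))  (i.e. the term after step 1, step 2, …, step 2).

Answer: after 2 steps: S(S(add(SZ, add(add(SZ, SSSZ), add(SZ, Z)))))

Reduction:
  start: add(SSSZ, add(add(SZ, SSSZ), add(SZ, Z)))
  step 1: S(add(SSZ, add(add(SZ, SSSZ), add(SZ, Z))))
  step 2: S(S(add(SZ, add(add(SZ, SSSZ), add(SZ, Z)))))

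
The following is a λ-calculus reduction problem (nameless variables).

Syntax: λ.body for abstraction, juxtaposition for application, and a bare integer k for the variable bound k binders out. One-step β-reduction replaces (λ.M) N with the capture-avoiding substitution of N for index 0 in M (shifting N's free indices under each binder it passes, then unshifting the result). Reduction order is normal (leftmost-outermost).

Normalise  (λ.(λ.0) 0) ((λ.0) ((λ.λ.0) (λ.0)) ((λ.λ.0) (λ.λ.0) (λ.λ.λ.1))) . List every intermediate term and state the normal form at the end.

  start: (λ.(λ.0) 0) ((λ.0) ((λ.λ.0) (λ.0)) ((λ.λ.0) (λ.λ.0) (λ.λ.λ.1)))
  →1  (λ.0) ((λ.0) ((λ.λ.0) (λ.0)) ((λ.λ.0) (λ.λ.0) (λ.λ.λ.1)))
  →2  (λ.0) ((λ.λ.0) (λ.0)) ((λ.λ.0) (λ.λ.0) (λ.λ.λ.1))
  →3  (λ.λ.0) (λ.0) ((λ.λ.0) (λ.λ.0) (λ.λ.λ.1))
  →4  (λ.0) ((λ.λ.0) (λ.λ.0) (λ.λ.λ.1))
  →5  (λ.λ.0) (λ.λ.0) (λ.λ.λ.1)
  →6  (λ.0) (λ.λ.λ.1)
  →7  λ.λ.λ.1

Answer: normal form = λ.λ.λ.1  (in 7 steps)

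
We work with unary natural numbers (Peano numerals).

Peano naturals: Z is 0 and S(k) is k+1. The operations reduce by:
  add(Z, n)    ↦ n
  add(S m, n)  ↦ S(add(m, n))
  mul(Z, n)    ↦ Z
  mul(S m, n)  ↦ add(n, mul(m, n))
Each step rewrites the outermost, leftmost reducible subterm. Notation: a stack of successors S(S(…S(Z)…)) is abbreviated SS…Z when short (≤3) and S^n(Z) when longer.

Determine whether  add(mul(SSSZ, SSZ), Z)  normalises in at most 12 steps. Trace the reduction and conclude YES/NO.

Answer: NO — after 12 steps the term is S(S(S(S(add(mul(SZ, SSZ), Z))))), not yet normal

Reduction:
  start: add(mul(SSSZ, SSZ), Z)
  step 1: add(add(SSZ, mul(SSZ, SSZ)), Z)
  step 2: add(S(add(SZ, mul(SSZ, SSZ))), Z)
  step 3: S(add(add(SZ, mul(SSZ, SSZ)), Z))
  step 4: S(add(S(add(Z, mul(SSZ, SSZ))), Z))
  step 5: S(S(add(add(Z, mul(SSZ, SSZ)), Z)))
  step 6: S(S(add(mul(SSZ, SSZ), Z)))
  step 7: S(S(add(add(SSZ, mul(SZ, SSZ)), Z)))
  step 8: S(S(add(S(add(SZ, mul(SZ, SSZ))), Z)))
  step 9: S(S(S(add(add(SZ, mul(SZ, SSZ)), Z))))
  step 10: S(S(S(add(S(add(Z, mul(SZ, SSZ))), Z))))
  step 11: S(S(S(S(add(add(Z, mul(SZ, SSZ)), Z)))))
  step 12: S(S(S(S(add(mul(SZ, SSZ), Z)))))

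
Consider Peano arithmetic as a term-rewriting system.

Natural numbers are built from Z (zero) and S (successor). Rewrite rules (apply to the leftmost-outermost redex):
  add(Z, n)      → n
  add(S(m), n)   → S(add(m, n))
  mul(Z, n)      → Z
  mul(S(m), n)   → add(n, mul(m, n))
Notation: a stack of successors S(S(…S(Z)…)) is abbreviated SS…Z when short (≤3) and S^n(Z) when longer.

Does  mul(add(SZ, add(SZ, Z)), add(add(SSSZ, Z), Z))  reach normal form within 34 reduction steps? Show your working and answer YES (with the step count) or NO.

  start: mul(add(SZ, add(SZ, Z)), add(add(SSSZ, Z), Z))
  step 1: mul(S(add(Z, add(SZ, Z))), add(add(SSSZ, Z), Z))
  step 2: add(add(add(SSSZ, Z), Z), mul(add(Z, add(SZ, Z)), add(add(SSSZ, Z), Z)))
  step 3: add(add(S(add(SSZ, Z)), Z), mul(add(Z, add(SZ, Z)), add(add(SSSZ, Z), Z)))
  step 4: add(S(add(add(SSZ, Z), Z)), mul(add(Z, add(SZ, Z)), add(add(SSSZ, Z), Z)))
  step 5: S(add(add(add(SSZ, Z), Z), mul(add(Z, add(SZ, Z)), add(add(SSSZ, Z), Z))))
  step 6: S(add(add(S(add(SZ, Z)), Z), mul(add(Z, add(SZ, Z)), add(add(SSSZ, Z), Z))))
  step 7: S(add(S(add(add(SZ, Z), Z)), mul(add(Z, add(SZ, Z)), add(add(SSSZ, Z), Z))))
  step 8: S(S(add(add(add(SZ, Z), Z), mul(add(Z, add(SZ, Z)), add(add(SSSZ, Z), Z)))))
  step 9: S(S(add(add(S(add(Z, Z)), Z), mul(add(Z, add(SZ, Z)), add(add(SSSZ, Z), Z)))))
  step 10: S(S(add(S(add(add(Z, Z), Z)), mul(add(Z, add(SZ, Z)), add(add(SSSZ, Z), Z)))))
  step 11: S(S(S(add(add(add(Z, Z), Z), mul(add(Z, add(SZ, Z)), add(add(SSSZ, Z), Z))))))
  step 12: S(S(S(add(add(Z, Z), mul(add(Z, add(SZ, Z)), add(add(SSSZ, Z), Z))))))
  step 13: S(S(S(add(Z, mul(add(Z, add(SZ, Z)), add(add(SSSZ, Z), Z))))))
  step 14: S(S(S(mul(add(Z, add(SZ, Z)), add(add(SSSZ, Z), Z)))))
  step 15: S(S(S(mul(add(SZ, Z), add(add(SSSZ, Z), Z)))))
  step 16: S(S(S(mul(S(add(Z, Z)), add(add(SSSZ, Z), Z)))))
  step 17: S(S(S(add(add(add(SSSZ, Z), Z), mul(add(Z, Z), add(add(SSSZ, Z), Z))))))
  step 18: S(S(S(add(add(S(add(SSZ, Z)), Z), mul(add(Z, Z), add(add(SSSZ, Z), Z))))))
  step 19: S(S(S(add(S(add(add(SSZ, Z), Z)), mul(add(Z, Z), add(add(SSSZ, Z), Z))))))
  step 20: S(S(S(S(add(add(add(SSZ, Z), Z), mul(add(Z, Z), add(add(SSSZ, Z), Z)))))))
  step 21: S(S(S(S(add(add(S(add(SZ, Z)), Z), mul(add(Z, Z), add(add(SSSZ, Z), Z)))))))
  step 22: S(S(S(S(add(S(add(add(SZ, Z), Z)), mul(add(Z, Z), add(add(SSSZ, Z), Z)))))))
  step 23: S(S(S(S(S(add(add(add(SZ, Z), Z), mul(add(Z, Z), add(add(SSSZ, Z), Z))))))))
  step 24: S(S(S(S(S(add(add(S(add(Z, Z)), Z), mul(add(Z, Z), add(add(SSSZ, Z), Z))))))))
  step 25: S(S(S(S(S(add(S(add(add(Z, Z), Z)), mul(add(Z, Z), add(add(SSSZ, Z), Z))))))))
  step 26: S(S(S(S(S(S(add(add(add(Z, Z), Z), mul(add(Z, Z), add(add(SSSZ, Z), Z)))))))))
  step 27: S(S(S(S(S(S(add(add(Z, Z), mul(add(Z, Z), add(add(SSSZ, Z), Z)))))))))
  step 28: S(S(S(S(S(S(add(Z, mul(add(Z, Z), add(add(SSSZ, Z), Z)))))))))
  step 29: S(S(S(S(S(S(mul(add(Z, Z), add(add(SSSZ, Z), Z))))))))
  step 30: S(S(S(S(S(S(mul(Z, add(add(SSSZ, Z), Z))))))))
  step 31: S^6(Z)

Answer: YES — reaches normal form S^6(Z) in 31 ≤ 34 steps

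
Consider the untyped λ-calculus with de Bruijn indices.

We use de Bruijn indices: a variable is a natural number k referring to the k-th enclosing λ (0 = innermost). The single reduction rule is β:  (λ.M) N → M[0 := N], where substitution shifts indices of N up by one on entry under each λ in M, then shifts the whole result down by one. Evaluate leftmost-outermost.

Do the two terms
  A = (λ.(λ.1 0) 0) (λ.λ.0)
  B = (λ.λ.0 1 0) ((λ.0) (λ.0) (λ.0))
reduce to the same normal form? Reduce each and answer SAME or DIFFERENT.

Answer: DIFFERENT — A ⇓ λ.0, B ⇓ λ.0 (λ.0) 0

Reduction:
Term A:
  start: (λ.(λ.1 0) 0) (λ.λ.0)
  [1] (λ.(λ.λ.0) 0) (λ.λ.0)
  [2] (λ.λ.0) (λ.λ.0)
  [3] λ.0

Term B:
  start: (λ.λ.0 1 0) ((λ.0) (λ.0) (λ.0))
  [1] λ.0 ((λ.0) (λ.0) (λ.0)) 0
  [2] λ.0 ((λ.0) (λ.0)) 0
  [3] λ.0 (λ.0) 0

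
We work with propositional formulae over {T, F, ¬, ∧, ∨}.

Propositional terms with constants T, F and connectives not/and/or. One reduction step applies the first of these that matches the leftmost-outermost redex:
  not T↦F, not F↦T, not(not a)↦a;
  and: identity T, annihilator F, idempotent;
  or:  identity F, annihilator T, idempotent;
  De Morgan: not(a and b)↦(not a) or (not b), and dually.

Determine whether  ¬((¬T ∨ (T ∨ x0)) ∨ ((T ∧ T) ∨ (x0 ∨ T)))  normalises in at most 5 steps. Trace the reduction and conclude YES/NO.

  start: ¬((¬T ∨ (T ∨ x0)) ∨ ((T ∧ T) ∨ (x0 ∨ T)))
  [1] ¬(¬T ∨ (T ∨ x0)) ∧ ¬((T ∧ T) ∨ (x0 ∨ T))
  [2] (¬¬T ∧ ¬(T ∨ x0)) ∧ ¬((T ∧ T) ∨ (x0 ∨ T))
  [3] (T ∧ ¬(T ∨ x0)) ∧ ¬((T ∧ T) ∨ (x0 ∨ T))
  [4] ¬(T ∨ x0) ∧ ¬((T ∧ T) ∨ (x0 ∨ T))
  [5] (¬T ∧ ¬x0) ∧ ¬((T ∧ T) ∨ (x0 ∨ T))

Answer: NO — after 5 steps the term is (¬T ∧ ¬x0) ∧ ¬((T ∧ T) ∨ (x0 ∨ T)), not yet normal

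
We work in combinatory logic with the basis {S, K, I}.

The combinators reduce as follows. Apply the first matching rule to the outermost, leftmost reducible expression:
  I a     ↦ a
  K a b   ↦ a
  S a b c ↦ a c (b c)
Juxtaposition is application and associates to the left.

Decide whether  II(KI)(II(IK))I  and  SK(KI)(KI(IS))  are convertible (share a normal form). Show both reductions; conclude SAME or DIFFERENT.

Term A:
  start: II(KI)(II(IK))I
  step 1: I(KI)(II(IK))I
  step 2: KI(II(IK))I
  step 3: II
  step 4: I

Term B:
  start: SK(KI)(KI(IS))
  step 1: K(KI(IS))(KI(KI(IS)))
  step 2: KI(IS)
  step 3: I

Answer: SAME — A ⇓ I, B ⇓ I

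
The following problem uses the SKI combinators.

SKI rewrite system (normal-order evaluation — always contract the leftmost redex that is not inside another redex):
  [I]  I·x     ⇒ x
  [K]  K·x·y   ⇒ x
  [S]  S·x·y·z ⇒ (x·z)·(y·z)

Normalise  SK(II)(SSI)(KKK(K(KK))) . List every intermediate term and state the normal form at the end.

  start: SK(II)(SSI)(KKK(K(KK)))
  [1] K(SSI)(II(SSI))(KKK(K(KK)))
  [2] SSI(KKK(K(KK)))
  [3] S(KKK(K(KK)))(I(KKK(K(KK))))
  [4] S(K(K(KK)))(I(KKK(K(KK))))
  [5] S(K(K(KK)))(KKK(K(KK)))
  [6] S(K(K(KK)))(K(K(KK)))

Answer: normal form = S(K(K(KK)))(K(K(KK)))  (in 6 steps)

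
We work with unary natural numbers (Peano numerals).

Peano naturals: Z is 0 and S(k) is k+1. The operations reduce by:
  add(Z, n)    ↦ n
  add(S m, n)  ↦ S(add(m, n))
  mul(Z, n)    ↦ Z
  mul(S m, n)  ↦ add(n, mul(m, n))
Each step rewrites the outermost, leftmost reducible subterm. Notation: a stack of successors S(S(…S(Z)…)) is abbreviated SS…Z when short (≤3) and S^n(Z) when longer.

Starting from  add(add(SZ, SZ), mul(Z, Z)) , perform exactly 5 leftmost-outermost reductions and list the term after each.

  start: add(add(SZ, SZ), mul(Z, Z))
  →1  add(S(add(Z, SZ)), mul(Z, Z))
  →2  S(add(add(Z, SZ), mul(Z, Z)))
  →3  S(add(SZ, mul(Z, Z)))
  →4  S(S(add(Z, mul(Z, Z))))
  →5  S(S(mul(Z, Z)))

Answer: after 5 steps: S(S(mul(Z, Z)))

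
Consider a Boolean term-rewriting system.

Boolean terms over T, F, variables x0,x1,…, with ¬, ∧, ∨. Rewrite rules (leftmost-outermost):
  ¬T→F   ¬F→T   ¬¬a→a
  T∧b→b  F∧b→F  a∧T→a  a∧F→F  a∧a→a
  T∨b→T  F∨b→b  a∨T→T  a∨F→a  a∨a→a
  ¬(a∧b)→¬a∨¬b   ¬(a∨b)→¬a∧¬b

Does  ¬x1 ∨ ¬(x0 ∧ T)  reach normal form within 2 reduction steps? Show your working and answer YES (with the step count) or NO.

Answer: NO — after 2 steps the term is ¬x1 ∨ (¬x0 ∨ F), not yet normal

Derivation:
  start: ¬x1 ∨ ¬(x0 ∧ T)
  [1] ¬x1 ∨ (¬x0 ∨ ¬T)
  [2] ¬x1 ∨ (¬x0 ∨ F)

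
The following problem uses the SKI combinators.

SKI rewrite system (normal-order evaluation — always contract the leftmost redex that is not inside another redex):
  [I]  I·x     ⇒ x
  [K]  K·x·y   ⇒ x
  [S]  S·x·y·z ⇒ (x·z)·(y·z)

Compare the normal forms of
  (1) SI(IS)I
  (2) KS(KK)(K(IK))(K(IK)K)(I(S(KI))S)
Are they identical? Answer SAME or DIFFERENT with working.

Answer: DIFFERENT — A ⇓ SI, B ⇓ K(K(S(KI)S))

Derivation:
Term A:
  start: SI(IS)I
  [1] II(ISI)
  [2] I(ISI)
  [3] ISI
  [4] SI

Term B:
  start: KS(KK)(K(IK))(K(IK)K)(I(S(KI))S)
  [1] S(K(IK))(K(IK)K)(I(S(KI))S)
  [2] K(IK)(I(S(KI))S)(K(IK)K(I(S(KI))S))
  [3] IK(K(IK)K(I(S(KI))S))
  [4] K(K(IK)K(I(S(KI))S))
  [5] K(IK(I(S(KI))S))
  [6] K(K(I(S(KI))S))
  [7] K(K(S(KI)S))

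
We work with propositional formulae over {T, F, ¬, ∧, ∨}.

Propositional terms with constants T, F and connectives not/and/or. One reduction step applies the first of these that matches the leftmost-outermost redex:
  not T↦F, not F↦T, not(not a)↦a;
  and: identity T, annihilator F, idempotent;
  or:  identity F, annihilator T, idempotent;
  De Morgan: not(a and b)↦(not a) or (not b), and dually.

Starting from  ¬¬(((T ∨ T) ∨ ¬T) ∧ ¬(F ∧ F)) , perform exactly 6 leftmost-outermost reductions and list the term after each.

Answer: after 6 steps: ¬F

Derivation:
  start: ¬¬(((T ∨ T) ∨ ¬T) ∧ ¬(F ∧ F))
  →1  ((T ∨ T) ∨ ¬T) ∧ ¬(F ∧ F)
  →2  (T ∨ ¬T) ∧ ¬(F ∧ F)
  →3  T ∧ ¬(F ∧ F)
  →4  ¬(F ∧ F)
  →5  ¬F ∨ ¬F
  →6  ¬F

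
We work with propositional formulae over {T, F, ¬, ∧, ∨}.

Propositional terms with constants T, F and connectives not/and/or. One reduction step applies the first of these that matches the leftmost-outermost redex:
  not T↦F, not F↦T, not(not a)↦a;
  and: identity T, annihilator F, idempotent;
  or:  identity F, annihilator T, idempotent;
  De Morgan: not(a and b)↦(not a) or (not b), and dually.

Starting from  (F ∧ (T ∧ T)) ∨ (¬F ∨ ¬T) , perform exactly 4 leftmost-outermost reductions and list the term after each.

Answer: after 4 steps: T

Derivation:
  start: (F ∧ (T ∧ T)) ∨ (¬F ∨ ¬T)
  step 1: F ∨ (¬F ∨ ¬T)
  step 2: ¬F ∨ ¬T
  step 3: T ∨ ¬T
  step 4: T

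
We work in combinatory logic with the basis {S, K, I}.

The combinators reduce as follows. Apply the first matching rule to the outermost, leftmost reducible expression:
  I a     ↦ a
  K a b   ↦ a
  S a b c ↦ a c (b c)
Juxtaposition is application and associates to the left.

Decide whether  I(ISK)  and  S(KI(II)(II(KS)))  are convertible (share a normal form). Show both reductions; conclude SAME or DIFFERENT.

Term A:
  start: I(ISK)
  step 1: ISK
  step 2: SK

Term B:
  start: S(KI(II)(II(KS)))
  step 1: S(I(II(KS)))
  step 2: S(II(KS))
  step 3: S(I(KS))
  step 4: S(KS)

Answer: DIFFERENT — A ⇓ SK, B ⇓ S(KS)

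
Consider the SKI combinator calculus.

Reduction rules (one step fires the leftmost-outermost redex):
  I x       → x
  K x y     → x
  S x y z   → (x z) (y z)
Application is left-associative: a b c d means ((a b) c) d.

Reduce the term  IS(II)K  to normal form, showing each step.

Answer: normal form = SIK  (in 2 steps)

Reduction:
  start: IS(II)K
  →1  S(II)K
  →2  SIK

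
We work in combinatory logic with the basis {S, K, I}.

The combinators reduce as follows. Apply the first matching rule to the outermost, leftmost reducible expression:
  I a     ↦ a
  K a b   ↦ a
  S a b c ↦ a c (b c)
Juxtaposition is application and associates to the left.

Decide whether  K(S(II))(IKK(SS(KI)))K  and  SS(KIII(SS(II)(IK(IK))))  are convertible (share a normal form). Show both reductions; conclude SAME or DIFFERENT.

Term A:
  start: K(S(II))(IKK(SS(KI)))K
  step 1: S(II)K
  step 2: SIK

Term B:
  start: SS(KIII(SS(II)(IK(IK))))
  step 1: SS(II(SS(II)(IK(IK))))
  step 2: SS(I(SS(II)(IK(IK))))
  step 3: SS(SS(II)(IK(IK)))
  step 4: SS(S(IK(IK))(II(IK(IK))))
  step 5: SS(S(K(IK))(II(IK(IK))))
  step 6: SS(S(KK)(II(IK(IK))))
  step 7: SS(S(KK)(I(IK(IK))))
  step 8: SS(S(KK)(IK(IK)))
  step 9: SS(S(KK)(K(IK)))
  step 10: SS(S(KK)(KK))

Answer: DIFFERENT — A ⇓ SIK, B ⇓ SS(S(KK)(KK))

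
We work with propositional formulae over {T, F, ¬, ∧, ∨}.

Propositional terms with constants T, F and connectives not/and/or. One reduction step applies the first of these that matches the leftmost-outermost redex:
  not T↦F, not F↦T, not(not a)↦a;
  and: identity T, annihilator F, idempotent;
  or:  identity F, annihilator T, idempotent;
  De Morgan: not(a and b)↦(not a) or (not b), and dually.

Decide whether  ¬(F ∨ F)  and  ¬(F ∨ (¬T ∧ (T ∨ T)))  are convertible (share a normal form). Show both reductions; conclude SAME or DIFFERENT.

Term A:
  start: ¬(F ∨ F)
  →1  ¬F ∧ ¬F
  →2  ¬F
  →3  T

Term B:
  start: ¬(F ∨ (¬T ∧ (T ∨ T)))
  →1  ¬F ∧ ¬(¬T ∧ (T ∨ T))
  →2  T ∧ ¬(¬T ∧ (T ∨ T))
  →3  ¬(¬T ∧ (T ∨ T))
  →4  ¬¬T ∨ ¬(T ∨ T)
  →5  T ∨ ¬(T ∨ T)
  →6  T

Answer: SAME — A ⇓ T, B ⇓ T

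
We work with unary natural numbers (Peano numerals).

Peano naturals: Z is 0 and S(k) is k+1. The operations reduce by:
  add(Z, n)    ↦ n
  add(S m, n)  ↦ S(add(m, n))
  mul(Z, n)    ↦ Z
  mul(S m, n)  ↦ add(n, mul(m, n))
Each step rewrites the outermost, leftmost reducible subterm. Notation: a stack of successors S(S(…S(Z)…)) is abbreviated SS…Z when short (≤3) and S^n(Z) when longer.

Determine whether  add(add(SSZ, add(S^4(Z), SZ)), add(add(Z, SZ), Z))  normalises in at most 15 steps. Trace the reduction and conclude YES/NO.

Answer: NO — after 15 steps the term is S(S(S(S(S(S(S(add(Z, add(add(Z, SZ), Z))))))))), not yet normal

Reduction:
  start: add(add(SSZ, add(S^4(Z), SZ)), add(add(Z, SZ), Z))
  [1] add(S(add(SZ, add(S^4(Z), SZ))), add(add(Z, SZ), Z))
  [2] S(add(add(SZ, add(S^4(Z), SZ)), add(add(Z, SZ), Z)))
  [3] S(add(S(add(Z, add(S^4(Z), SZ))), add(add(Z, SZ), Z)))
  [4] S(S(add(add(Z, add(S^4(Z), SZ)), add(add(Z, SZ), Z))))
  [5] S(S(add(add(S^4(Z), SZ), add(add(Z, SZ), Z))))
  [6] S(S(add(S(add(SSSZ, SZ)), add(add(Z, SZ), Z))))
  [7] S(S(S(add(add(SSSZ, SZ), add(add(Z, SZ), Z)))))
  [8] S(S(S(add(S(add(SSZ, SZ)), add(add(Z, SZ), Z)))))
  [9] S(S(S(S(add(add(SSZ, SZ), add(add(Z, SZ), Z))))))
  [10] S(S(S(S(add(S(add(SZ, SZ)), add(add(Z, SZ), Z))))))
  [11] S(S(S(S(S(add(add(SZ, SZ), add(add(Z, SZ), Z)))))))
  [12] S(S(S(S(S(add(S(add(Z, SZ)), add(add(Z, SZ), Z)))))))
  [13] S(S(S(S(S(S(add(add(Z, SZ), add(add(Z, SZ), Z))))))))
  [14] S(S(S(S(S(S(add(SZ, add(add(Z, SZ), Z))))))))
  [15] S(S(S(S(S(S(S(add(Z, add(add(Z, SZ), Z)))))))))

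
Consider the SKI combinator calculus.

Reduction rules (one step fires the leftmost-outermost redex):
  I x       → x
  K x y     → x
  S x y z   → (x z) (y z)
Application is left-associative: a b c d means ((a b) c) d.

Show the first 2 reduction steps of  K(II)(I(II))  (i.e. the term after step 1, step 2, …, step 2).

Answer: after 2 steps: I

Reduction:
  start: K(II)(I(II))
  →1  II
  →2  I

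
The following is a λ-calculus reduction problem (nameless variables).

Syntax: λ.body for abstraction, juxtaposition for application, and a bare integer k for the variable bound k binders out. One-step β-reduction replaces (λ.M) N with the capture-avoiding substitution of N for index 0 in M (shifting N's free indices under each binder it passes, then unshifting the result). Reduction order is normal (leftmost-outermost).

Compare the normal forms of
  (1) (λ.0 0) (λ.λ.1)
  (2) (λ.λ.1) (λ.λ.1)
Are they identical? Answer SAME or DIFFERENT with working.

Term A:
  start: (λ.0 0) (λ.λ.1)
  →1  (λ.λ.1) (λ.λ.1)
  →2  λ.λ.λ.1

Term B:
  start: (λ.λ.1) (λ.λ.1)
  →1  λ.λ.λ.1

Answer: SAME — A ⇓ λ.λ.λ.1, B ⇓ λ.λ.λ.1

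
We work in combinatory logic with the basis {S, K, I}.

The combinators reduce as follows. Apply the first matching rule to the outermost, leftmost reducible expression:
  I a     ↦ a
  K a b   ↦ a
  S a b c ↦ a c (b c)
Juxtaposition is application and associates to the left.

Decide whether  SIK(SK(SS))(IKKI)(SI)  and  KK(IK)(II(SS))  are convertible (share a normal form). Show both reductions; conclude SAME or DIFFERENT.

Term A:
  start: SIK(SK(SS))(IKKI)(SI)
  step 1: I(SK(SS))(K(SK(SS)))(IKKI)(SI)
  step 2: SK(SS)(K(SK(SS)))(IKKI)(SI)
  step 3: K(K(SK(SS)))(SS(K(SK(SS))))(IKKI)(SI)
  step 4: K(SK(SS))(IKKI)(SI)
  step 5: SK(SS)(SI)
  step 6: K(SI)(SS(SI))
  step 7: SI

Term B:
  start: KK(IK)(II(SS))
  step 1: K(II(SS))
  step 2: K(I(SS))
  step 3: K(SS)

Answer: DIFFERENT — A ⇓ SI, B ⇓ K(SS)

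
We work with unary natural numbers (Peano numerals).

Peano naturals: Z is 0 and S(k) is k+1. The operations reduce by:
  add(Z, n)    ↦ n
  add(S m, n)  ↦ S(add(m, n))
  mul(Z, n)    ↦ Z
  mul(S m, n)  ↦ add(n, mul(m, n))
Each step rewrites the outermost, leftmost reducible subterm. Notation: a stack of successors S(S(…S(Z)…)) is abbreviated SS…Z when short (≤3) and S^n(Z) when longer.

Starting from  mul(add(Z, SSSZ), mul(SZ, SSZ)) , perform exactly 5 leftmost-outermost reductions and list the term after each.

  start: mul(add(Z, SSSZ), mul(SZ, SSZ))
  →1  mul(SSSZ, mul(SZ, SSZ))
  →2  add(mul(SZ, SSZ), mul(SSZ, mul(SZ, SSZ)))
  →3  add(add(SSZ, mul(Z, SSZ)), mul(SSZ, mul(SZ, SSZ)))
  →4  add(S(add(SZ, mul(Z, SSZ))), mul(SSZ, mul(SZ, SSZ)))
  →5  S(add(add(SZ, mul(Z, SSZ)), mul(SSZ, mul(SZ, SSZ))))

Answer: after 5 steps: S(add(add(SZ, mul(Z, SSZ)), mul(SSZ, mul(SZ, SSZ))))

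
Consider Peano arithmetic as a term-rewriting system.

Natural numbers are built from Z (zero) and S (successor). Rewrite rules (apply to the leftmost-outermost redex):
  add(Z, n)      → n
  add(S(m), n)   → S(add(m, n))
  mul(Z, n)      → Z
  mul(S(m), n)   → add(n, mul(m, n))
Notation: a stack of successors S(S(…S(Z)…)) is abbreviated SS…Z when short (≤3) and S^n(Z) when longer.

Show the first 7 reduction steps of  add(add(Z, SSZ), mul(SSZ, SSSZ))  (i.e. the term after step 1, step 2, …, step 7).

  start: add(add(Z, SSZ), mul(SSZ, SSSZ))
  →1  add(SSZ, mul(SSZ, SSSZ))
  →2  S(add(SZ, mul(SSZ, SSSZ)))
  →3  S(S(add(Z, mul(SSZ, SSSZ))))
  →4  S(S(mul(SSZ, SSSZ)))
  →5  S(S(add(SSSZ, mul(SZ, SSSZ))))
  →6  S(S(S(add(SSZ, mul(SZ, SSSZ)))))
  →7  S(S(S(S(add(SZ, mul(SZ, SSSZ))))))

Answer: after 7 steps: S(S(S(S(add(SZ, mul(SZ, SSSZ))))))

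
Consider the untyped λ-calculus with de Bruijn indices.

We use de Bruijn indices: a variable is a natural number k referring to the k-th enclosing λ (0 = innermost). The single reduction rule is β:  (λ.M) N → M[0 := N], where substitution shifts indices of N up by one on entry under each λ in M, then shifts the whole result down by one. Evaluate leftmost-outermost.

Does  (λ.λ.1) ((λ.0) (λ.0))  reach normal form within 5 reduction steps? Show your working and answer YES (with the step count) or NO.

Answer: YES — reaches normal form λ.λ.0 in 2 ≤ 5 steps

Working:
  start: (λ.λ.1) ((λ.0) (λ.0))
  step 1: λ.(λ.0) (λ.0)
  step 2: λ.λ.0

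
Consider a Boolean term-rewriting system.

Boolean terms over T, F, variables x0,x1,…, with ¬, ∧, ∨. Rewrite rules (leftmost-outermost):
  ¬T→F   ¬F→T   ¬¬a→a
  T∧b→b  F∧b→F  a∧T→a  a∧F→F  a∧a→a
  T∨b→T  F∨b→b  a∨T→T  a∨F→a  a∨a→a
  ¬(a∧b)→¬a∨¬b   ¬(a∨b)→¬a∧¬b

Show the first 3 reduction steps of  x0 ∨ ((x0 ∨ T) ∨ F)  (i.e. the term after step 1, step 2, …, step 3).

Answer: after 3 steps: T

Reduction:
  start: x0 ∨ ((x0 ∨ T) ∨ F)
  step 1: x0 ∨ (x0 ∨ T)
  step 2: x0 ∨ T
  step 3: T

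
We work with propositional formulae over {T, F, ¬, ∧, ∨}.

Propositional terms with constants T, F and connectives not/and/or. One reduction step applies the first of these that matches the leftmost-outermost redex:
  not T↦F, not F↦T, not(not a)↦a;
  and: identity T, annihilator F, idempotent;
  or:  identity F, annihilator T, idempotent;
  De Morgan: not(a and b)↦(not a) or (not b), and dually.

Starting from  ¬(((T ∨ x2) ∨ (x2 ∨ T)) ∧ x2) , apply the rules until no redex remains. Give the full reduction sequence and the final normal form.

Answer: normal form = ¬x2  (in 7 steps)

Derivation:
  start: ¬(((T ∨ x2) ∨ (x2 ∨ T)) ∧ x2)
  step 1: ¬((T ∨ x2) ∨ (x2 ∨ T)) ∨ ¬x2
  step 2: (¬(T ∨ x2) ∧ ¬(x2 ∨ T)) ∨ ¬x2
  step 3: ((¬T ∧ ¬x2) ∧ ¬(x2 ∨ T)) ∨ ¬x2
  step 4: ((F ∧ ¬x2) ∧ ¬(x2 ∨ T)) ∨ ¬x2
  step 5: (F ∧ ¬(x2 ∨ T)) ∨ ¬x2
  step 6: F ∨ ¬x2
  step 7: ¬x2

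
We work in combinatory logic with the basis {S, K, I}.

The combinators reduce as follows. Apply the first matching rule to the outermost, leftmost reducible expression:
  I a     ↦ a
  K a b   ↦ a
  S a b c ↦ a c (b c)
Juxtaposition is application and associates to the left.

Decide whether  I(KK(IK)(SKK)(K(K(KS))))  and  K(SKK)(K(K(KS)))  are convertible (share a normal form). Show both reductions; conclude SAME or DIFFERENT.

Term A:
  start: I(KK(IK)(SKK)(K(K(KS))))
  step 1: KK(IK)(SKK)(K(K(KS)))
  step 2: K(SKK)(K(K(KS)))
  step 3: SKK

Term B:
  start: K(SKK)(K(K(KS)))
  step 1: SKK

Answer: SAME — A ⇓ SKK, B ⇓ SKK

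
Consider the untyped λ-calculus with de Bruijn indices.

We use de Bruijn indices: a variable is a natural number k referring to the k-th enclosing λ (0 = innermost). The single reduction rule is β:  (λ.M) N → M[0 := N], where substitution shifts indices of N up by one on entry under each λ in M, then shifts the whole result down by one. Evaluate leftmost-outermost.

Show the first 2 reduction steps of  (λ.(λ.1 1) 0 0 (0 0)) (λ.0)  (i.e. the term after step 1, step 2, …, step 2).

  start: (λ.(λ.1 1) 0 0 (0 0)) (λ.0)
  →1  (λ.(λ.0) (λ.0)) (λ.0) (λ.0) ((λ.0) (λ.0))
  →2  (λ.0) (λ.0) (λ.0) ((λ.0) (λ.0))

Answer: after 2 steps: (λ.0) (λ.0) (λ.0) ((λ.0) (λ.0))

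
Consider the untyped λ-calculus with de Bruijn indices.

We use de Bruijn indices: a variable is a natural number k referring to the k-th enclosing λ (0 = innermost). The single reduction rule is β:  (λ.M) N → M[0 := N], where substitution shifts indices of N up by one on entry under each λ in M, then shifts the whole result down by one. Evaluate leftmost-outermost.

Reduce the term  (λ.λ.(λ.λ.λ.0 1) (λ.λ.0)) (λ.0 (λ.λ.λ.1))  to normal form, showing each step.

Answer: normal form = λ.λ.λ.0 1  (in 2 steps)

Working:
  start: (λ.λ.(λ.λ.λ.0 1) (λ.λ.0)) (λ.0 (λ.λ.λ.1))
  [1] λ.(λ.λ.λ.0 1) (λ.λ.0)
  [2] λ.λ.λ.0 1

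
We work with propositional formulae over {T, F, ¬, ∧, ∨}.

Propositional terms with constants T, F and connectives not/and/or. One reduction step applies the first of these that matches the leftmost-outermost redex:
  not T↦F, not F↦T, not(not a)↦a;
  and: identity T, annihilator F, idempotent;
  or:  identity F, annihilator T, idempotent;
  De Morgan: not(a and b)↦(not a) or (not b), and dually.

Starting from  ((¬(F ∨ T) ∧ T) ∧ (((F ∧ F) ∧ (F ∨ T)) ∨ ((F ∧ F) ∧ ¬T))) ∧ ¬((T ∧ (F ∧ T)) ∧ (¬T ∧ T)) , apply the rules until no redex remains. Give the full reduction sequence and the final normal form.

Answer: normal form = F  (in 7 steps)

Derivation:
  start: ((¬(F ∨ T) ∧ T) ∧ (((F ∧ F) ∧ (F ∨ T)) ∨ ((F ∧ F) ∧ ¬T))) ∧ ¬((T ∧ (F ∧ T)) ∧ (¬T ∧ T))
  →1  (¬(F ∨ T) ∧ (((F ∧ F) ∧ (F ∨ T)) ∨ ((F ∧ F) ∧ ¬T))) ∧ ¬((T ∧ (F ∧ T)) ∧ (¬T ∧ T))
  →2  ((¬F ∧ ¬T) ∧ (((F ∧ F) ∧ (F ∨ T)) ∨ ((F ∧ F) ∧ ¬T))) ∧ ¬((T ∧ (F ∧ T)) ∧ (¬T ∧ T))
  →3  ((T ∧ ¬T) ∧ (((F ∧ F) ∧ (F ∨ T)) ∨ ((F ∧ F) ∧ ¬T))) ∧ ¬((T ∧ (F ∧ T)) ∧ (¬T ∧ T))
  →4  (¬T ∧ (((F ∧ F) ∧ (F ∨ T)) ∨ ((F ∧ F) ∧ ¬T))) ∧ ¬((T ∧ (F ∧ T)) ∧ (¬T ∧ T))
  →5  (F ∧ (((F ∧ F) ∧ (F ∨ T)) ∨ ((F ∧ F) ∧ ¬T))) ∧ ¬((T ∧ (F ∧ T)) ∧ (¬T ∧ T))
  →6  F ∧ ¬((T ∧ (F ∧ T)) ∧ (¬T ∧ T))
  →7  F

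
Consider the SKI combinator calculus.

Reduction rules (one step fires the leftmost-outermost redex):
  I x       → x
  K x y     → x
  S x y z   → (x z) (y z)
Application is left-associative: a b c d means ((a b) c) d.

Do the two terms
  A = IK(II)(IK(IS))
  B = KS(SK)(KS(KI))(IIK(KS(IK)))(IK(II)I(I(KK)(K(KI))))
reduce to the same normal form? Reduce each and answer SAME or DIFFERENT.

Answer: DIFFERENT — A ⇓ I, B ⇓ SKS

Derivation:
Term A:
  start: IK(II)(IK(IS))
  →1  K(II)(IK(IS))
  →2  II
  →3  I

Term B:
  start: KS(SK)(KS(KI))(IIK(KS(IK)))(IK(II)I(I(KK)(K(KI))))
  →1  S(KS(KI))(IIK(KS(IK)))(IK(II)I(I(KK)(K(KI))))
  →2  KS(KI)(IK(II)I(I(KK)(K(KI))))(IIK(KS(IK))(IK(II)I(I(KK)(K(KI)))))
  →3  S(IK(II)I(I(KK)(K(KI))))(IIK(KS(IK))(IK(II)I(I(KK)(K(KI)))))
  →4  S(K(II)I(I(KK)(K(KI))))(IIK(KS(IK))(IK(II)I(I(KK)(K(KI)))))
  →5  S(II(I(KK)(K(KI))))(IIK(KS(IK))(IK(II)I(I(KK)(K(KI)))))
  →6  S(I(I(KK)(K(KI))))(IIK(KS(IK))(IK(II)I(I(KK)(K(KI)))))
  →7  S(I(KK)(K(KI)))(IIK(KS(IK))(IK(II)I(I(KK)(K(KI)))))
  →8  S(KK(K(KI)))(IIK(KS(IK))(IK(II)I(I(KK)(K(KI)))))
  →9  SK(IIK(KS(IK))(IK(II)I(I(KK)(K(KI)))))
  →10  SK(IK(KS(IK))(IK(II)I(I(KK)(K(KI)))))
  →11  SK(K(KS(IK))(IK(II)I(I(KK)(K(KI)))))
  →12  SK(KS(IK))
  →13  SKS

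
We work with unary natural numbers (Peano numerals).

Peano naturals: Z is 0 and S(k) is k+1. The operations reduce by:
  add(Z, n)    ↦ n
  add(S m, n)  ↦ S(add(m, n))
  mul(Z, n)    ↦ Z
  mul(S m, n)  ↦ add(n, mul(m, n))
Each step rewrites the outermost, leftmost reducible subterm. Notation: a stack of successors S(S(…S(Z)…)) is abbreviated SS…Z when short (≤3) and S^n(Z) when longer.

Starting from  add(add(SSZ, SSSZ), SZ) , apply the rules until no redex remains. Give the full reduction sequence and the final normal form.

  start: add(add(SSZ, SSSZ), SZ)
  step 1: add(S(add(SZ, SSSZ)), SZ)
  step 2: S(add(add(SZ, SSSZ), SZ))
  step 3: S(add(S(add(Z, SSSZ)), SZ))
  step 4: S(S(add(add(Z, SSSZ), SZ)))
  step 5: S(S(add(SSSZ, SZ)))
  step 6: S(S(S(add(SSZ, SZ))))
  step 7: S(S(S(S(add(SZ, SZ)))))
  step 8: S(S(S(S(S(add(Z, SZ))))))
  step 9: S^6(Z)

Answer: normal form = S^6(Z)  (in 9 steps)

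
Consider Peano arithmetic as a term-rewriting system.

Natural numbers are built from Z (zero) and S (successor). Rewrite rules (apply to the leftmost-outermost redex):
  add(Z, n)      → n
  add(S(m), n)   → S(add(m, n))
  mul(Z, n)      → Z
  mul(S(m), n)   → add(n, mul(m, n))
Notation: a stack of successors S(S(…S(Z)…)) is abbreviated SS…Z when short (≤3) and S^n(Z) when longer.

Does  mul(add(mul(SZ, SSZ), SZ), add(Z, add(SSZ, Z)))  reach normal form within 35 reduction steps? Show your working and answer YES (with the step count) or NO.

  start: mul(add(mul(SZ, SSZ), SZ), add(Z, add(SSZ, Z)))
  →1  mul(add(add(SSZ, mul(Z, SSZ)), SZ), add(Z, add(SSZ, Z)))
  →2  mul(add(S(add(SZ, mul(Z, SSZ))), SZ), add(Z, add(SSZ, Z)))
  →3  mul(S(add(add(SZ, mul(Z, SSZ)), SZ)), add(Z, add(SSZ, Z)))
  →4  add(add(Z, add(SSZ, Z)), mul(add(add(SZ, mul(Z, SSZ)), SZ), add(Z, add(SSZ, Z))))
  →5  add(add(SSZ, Z), mul(add(add(SZ, mul(Z, SSZ)), SZ), add(Z, add(SSZ, Z))))
  →6  add(S(add(SZ, Z)), mul(add(add(SZ, mul(Z, SSZ)), SZ), add(Z, add(SSZ, Z))))
  →7  S(add(add(SZ, Z), mul(add(add(SZ, mul(Z, SSZ)), SZ), add(Z, add(SSZ, Z)))))
  →8  S(add(S(add(Z, Z)), mul(add(add(SZ, mul(Z, SSZ)), SZ), add(Z, add(SSZ, Z)))))
  →9  S(S(add(add(Z, Z), mul(add(add(SZ, mul(Z, SSZ)), SZ), add(Z, add(SSZ, Z))))))
  →10  S(S(add(Z, mul(add(add(SZ, mul(Z, SSZ)), SZ), add(Z, add(SSZ, Z))))))
  →11  S(S(mul(add(add(SZ, mul(Z, SSZ)), SZ), add(Z, add(SSZ, Z)))))
  →12  S(S(mul(add(S(add(Z, mul(Z, SSZ))), SZ), add(Z, add(SSZ, Z)))))
  →13  S(S(mul(S(add(add(Z, mul(Z, SSZ)), SZ)), add(Z, add(SSZ, Z)))))
  →14  S(S(add(add(Z, add(SSZ, Z)), mul(add(add(Z, mul(Z, SSZ)), SZ), add(Z, add(SSZ, Z))))))
  →15  S(S(add(add(SSZ, Z), mul(add(add(Z, mul(Z, SSZ)), SZ), add(Z, add(SSZ, Z))))))
  →16  S(S(add(S(add(SZ, Z)), mul(add(add(Z, mul(Z, SSZ)), SZ), add(Z, add(SSZ, Z))))))
  →17  S(S(S(add(add(SZ, Z), mul(add(add(Z, mul(Z, SSZ)), SZ), add(Z, add(SSZ, Z)))))))
  →18  S(S(S(add(S(add(Z, Z)), mul(add(add(Z, mul(Z, SSZ)), SZ), add(Z, add(SSZ, Z)))))))
  →19  S(S(S(S(add(add(Z, Z), mul(add(add(Z, mul(Z, SSZ)), SZ), add(Z, add(SSZ, Z))))))))
  →20  S(S(S(S(add(Z, mul(add(add(Z, mul(Z, SSZ)), SZ), add(Z, add(SSZ, Z))))))))
  →21  S(S(S(S(mul(add(add(Z, mul(Z, SSZ)), SZ), add(Z, add(SSZ, Z)))))))
  →22  S(S(S(S(mul(add(mul(Z, SSZ), SZ), add(Z, add(SSZ, Z)))))))
  →23  S(S(S(S(mul(add(Z, SZ), add(Z, add(SSZ, Z)))))))
  →24  S(S(S(S(mul(SZ, add(Z, add(SSZ, Z)))))))
  →25  S(S(S(S(add(add(Z, add(SSZ, Z)), mul(Z, add(Z, add(SSZ, Z))))))))
  →26  S(S(S(S(add(add(SSZ, Z), mul(Z, add(Z, add(SSZ, Z))))))))
  →27  S(S(S(S(add(S(add(SZ, Z)), mul(Z, add(Z, add(SSZ, Z))))))))
  →28  S(S(S(S(S(add(add(SZ, Z), mul(Z, add(Z, add(SSZ, Z)))))))))
  →29  S(S(S(S(S(add(S(add(Z, Z)), mul(Z, add(Z, add(SSZ, Z)))))))))
  →30  S(S(S(S(S(S(add(add(Z, Z), mul(Z, add(Z, add(SSZ, Z))))))))))
  →31  S(S(S(S(S(S(add(Z, mul(Z, add(Z, add(SSZ, Z))))))))))
  →32  S(S(S(S(S(S(mul(Z, add(Z, add(SSZ, Z)))))))))
  →33  S^6(Z)

Answer: YES — reaches normal form S^6(Z) in 33 ≤ 35 steps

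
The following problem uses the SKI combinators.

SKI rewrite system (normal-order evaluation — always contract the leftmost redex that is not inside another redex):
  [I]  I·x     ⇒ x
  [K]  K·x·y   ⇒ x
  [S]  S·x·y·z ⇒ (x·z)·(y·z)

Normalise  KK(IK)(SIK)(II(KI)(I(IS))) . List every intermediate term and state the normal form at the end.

  start: KK(IK)(SIK)(II(KI)(I(IS)))
  →1  K(SIK)(II(KI)(I(IS)))
  →2  SIK

Answer: normal form = SIK  (in 2 steps)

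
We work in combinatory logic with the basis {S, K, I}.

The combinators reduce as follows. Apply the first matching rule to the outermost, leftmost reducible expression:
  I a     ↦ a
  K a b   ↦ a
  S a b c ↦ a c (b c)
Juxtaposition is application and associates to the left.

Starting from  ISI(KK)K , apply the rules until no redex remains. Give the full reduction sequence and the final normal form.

  start: ISI(KK)K
  step 1: SI(KK)K
  step 2: IK(KKK)
  step 3: K(KKK)
  step 4: KK

Answer: normal form = KK  (in 4 steps)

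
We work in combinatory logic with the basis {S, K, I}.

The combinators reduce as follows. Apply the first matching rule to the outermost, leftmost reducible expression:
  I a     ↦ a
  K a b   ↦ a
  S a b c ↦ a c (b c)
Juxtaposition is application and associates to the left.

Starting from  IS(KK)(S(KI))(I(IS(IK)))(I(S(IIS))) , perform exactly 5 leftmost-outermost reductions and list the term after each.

Answer: after 5 steps: S(KI)(IS(IK))

Reduction:
  start: IS(KK)(S(KI))(I(IS(IK)))(I(S(IIS)))
  step 1: S(KK)(S(KI))(I(IS(IK)))(I(S(IIS)))
  step 2: KK(I(IS(IK)))(S(KI)(I(IS(IK))))(I(S(IIS)))
  step 3: K(S(KI)(I(IS(IK))))(I(S(IIS)))
  step 4: S(KI)(I(IS(IK)))
  step 5: S(KI)(IS(IK))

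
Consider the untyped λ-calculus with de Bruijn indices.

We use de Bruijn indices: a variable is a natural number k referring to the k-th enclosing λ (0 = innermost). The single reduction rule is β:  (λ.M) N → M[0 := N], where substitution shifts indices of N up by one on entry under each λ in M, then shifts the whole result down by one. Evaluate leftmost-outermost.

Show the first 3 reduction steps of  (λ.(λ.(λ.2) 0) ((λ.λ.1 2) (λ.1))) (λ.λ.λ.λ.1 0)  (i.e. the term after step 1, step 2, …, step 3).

Answer: after 3 steps: λ.λ.λ.λ.1 0

Derivation:
  start: (λ.(λ.(λ.2) 0) ((λ.λ.1 2) (λ.1))) (λ.λ.λ.λ.1 0)
  step 1: (λ.(λ.λ.λ.λ.λ.1 0) 0) ((λ.λ.1 (λ.λ.λ.λ.1 0)) (λ.λ.λ.λ.λ.1 0))
  step 2: (λ.λ.λ.λ.λ.1 0) ((λ.λ.1 (λ.λ.λ.λ.1 0)) (λ.λ.λ.λ.λ.1 0))
  step 3: λ.λ.λ.λ.1 0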